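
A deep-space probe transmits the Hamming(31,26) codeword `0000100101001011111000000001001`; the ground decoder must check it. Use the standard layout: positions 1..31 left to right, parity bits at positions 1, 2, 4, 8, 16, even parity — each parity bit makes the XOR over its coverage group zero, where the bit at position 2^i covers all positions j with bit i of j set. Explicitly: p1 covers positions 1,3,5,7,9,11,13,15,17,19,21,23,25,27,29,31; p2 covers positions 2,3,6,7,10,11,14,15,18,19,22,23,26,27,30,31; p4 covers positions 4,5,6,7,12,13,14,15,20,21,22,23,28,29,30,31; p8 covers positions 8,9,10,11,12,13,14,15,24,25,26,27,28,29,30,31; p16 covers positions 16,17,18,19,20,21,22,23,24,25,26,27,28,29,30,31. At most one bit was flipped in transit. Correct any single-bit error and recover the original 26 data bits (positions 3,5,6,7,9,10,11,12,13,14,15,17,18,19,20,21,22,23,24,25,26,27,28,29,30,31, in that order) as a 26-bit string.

s1: b1⊕b3⊕b5⊕b7⊕b9⊕b11⊕b13⊕b15⊕b17⊕b19⊕b21⊕b23⊕b25⊕b27⊕b29⊕b31 = 0⊕0⊕1⊕0⊕0⊕0⊕1⊕1⊕1⊕1⊕0⊕0⊕0⊕0⊕0⊕1 = 0
s2: b2⊕b3⊕b6⊕b7⊕b10⊕b11⊕b14⊕b15⊕b18⊕b19⊕b22⊕b23⊕b26⊕b27⊕b30⊕b31 = 0⊕0⊕0⊕0⊕1⊕0⊕0⊕1⊕1⊕1⊕0⊕0⊕0⊕0⊕0⊕1 = 1
s4: b4⊕b5⊕b6⊕b7⊕b12⊕b13⊕b14⊕b15⊕b20⊕b21⊕b22⊕b23⊕b28⊕b29⊕b30⊕b31 = 0⊕1⊕0⊕0⊕0⊕1⊕0⊕1⊕0⊕0⊕0⊕0⊕1⊕0⊕0⊕1 = 1
s8: b8⊕b9⊕b10⊕b11⊕b12⊕b13⊕b14⊕b15⊕b24⊕b25⊕b26⊕b27⊕b28⊕b29⊕b30⊕b31 = 1⊕0⊕1⊕0⊕0⊕1⊕0⊕1⊕0⊕0⊕0⊕0⊕1⊕0⊕0⊕1 = 0
s16: b16⊕b17⊕b18⊕b19⊕b20⊕b21⊕b22⊕b23⊕b24⊕b25⊕b26⊕b27⊕b28⊕b29⊕b30⊕b31 = 1⊕1⊕1⊕1⊕0⊕0⊕0⊕0⊕0⊕0⊕0⊕0⊕1⊕0⊕0⊕1 = 0
Syndrome (s16...s1) = 00110 → position 6.
Flip bit 6: corrected codeword = 0000110101001011111000000001001
Data bits at positions 3,5,6,7,9,10,11,12,13,14,15,17,18,19,20,21,22,23,24,25,26,27,28,29,30,31: 01100100101111000000001001

01100100101111000000001001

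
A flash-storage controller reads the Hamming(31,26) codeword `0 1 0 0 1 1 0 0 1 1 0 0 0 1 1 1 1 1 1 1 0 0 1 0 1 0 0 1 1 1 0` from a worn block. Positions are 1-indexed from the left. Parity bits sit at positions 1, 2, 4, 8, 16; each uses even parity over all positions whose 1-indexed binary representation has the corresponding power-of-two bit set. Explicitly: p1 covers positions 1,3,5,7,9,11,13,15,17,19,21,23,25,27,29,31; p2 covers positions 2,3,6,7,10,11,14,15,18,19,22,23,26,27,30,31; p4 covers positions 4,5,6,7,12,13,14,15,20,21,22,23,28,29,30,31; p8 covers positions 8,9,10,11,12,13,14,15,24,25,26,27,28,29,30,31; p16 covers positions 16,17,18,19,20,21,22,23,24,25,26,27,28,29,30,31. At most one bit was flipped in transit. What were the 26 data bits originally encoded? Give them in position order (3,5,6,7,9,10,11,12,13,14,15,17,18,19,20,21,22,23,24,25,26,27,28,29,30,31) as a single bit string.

01001100011111100101001110

s1: b1⊕b3⊕b5⊕b7⊕b9⊕b11⊕b13⊕b15⊕b17⊕b19⊕b21⊕b23⊕b25⊕b27⊕b29⊕b31 = 0⊕0⊕1⊕0⊕1⊕0⊕0⊕1⊕1⊕1⊕0⊕1⊕1⊕0⊕1⊕0 = 0
s2: b2⊕b3⊕b6⊕b7⊕b10⊕b11⊕b14⊕b15⊕b18⊕b19⊕b22⊕b23⊕b26⊕b27⊕b30⊕b31 = 1⊕0⊕1⊕0⊕1⊕0⊕1⊕1⊕1⊕1⊕0⊕1⊕0⊕0⊕1⊕0 = 1
s4: b4⊕b5⊕b6⊕b7⊕b12⊕b13⊕b14⊕b15⊕b20⊕b21⊕b22⊕b23⊕b28⊕b29⊕b30⊕b31 = 0⊕1⊕1⊕0⊕0⊕0⊕1⊕1⊕1⊕0⊕0⊕1⊕1⊕1⊕1⊕0 = 1
s8: b8⊕b9⊕b10⊕b11⊕b12⊕b13⊕b14⊕b15⊕b24⊕b25⊕b26⊕b27⊕b28⊕b29⊕b30⊕b31 = 0⊕1⊕1⊕0⊕0⊕0⊕1⊕1⊕0⊕1⊕0⊕0⊕1⊕1⊕1⊕0 = 0
s16: b16⊕b17⊕b18⊕b19⊕b20⊕b21⊕b22⊕b23⊕b24⊕b25⊕b26⊕b27⊕b28⊕b29⊕b30⊕b31 = 1⊕1⊕1⊕1⊕1⊕0⊕0⊕1⊕0⊕1⊕0⊕0⊕1⊕1⊕1⊕0 = 0
Syndrome (s16...s1) = 00110 → position 6.
Flip bit 6: corrected codeword = 0100100011000111111100101001110
Data bits at positions 3,5,6,7,9,10,11,12,13,14,15,17,18,19,20,21,22,23,24,25,26,27,28,29,30,31: 01001100011111100101001110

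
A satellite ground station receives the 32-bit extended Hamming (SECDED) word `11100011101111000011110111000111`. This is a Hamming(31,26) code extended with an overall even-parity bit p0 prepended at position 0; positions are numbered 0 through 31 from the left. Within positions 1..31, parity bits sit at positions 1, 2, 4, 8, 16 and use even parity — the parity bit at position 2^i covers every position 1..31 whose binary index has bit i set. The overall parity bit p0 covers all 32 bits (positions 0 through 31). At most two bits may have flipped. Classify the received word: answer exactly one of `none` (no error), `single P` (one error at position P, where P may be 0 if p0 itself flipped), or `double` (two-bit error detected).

none

s1: b1⊕b3⊕b5⊕b7⊕b9⊕b11⊕b13⊕b15⊕b17⊕b19⊕b21⊕b23⊕b25⊕b27⊕b29⊕b31 = 1⊕0⊕0⊕1⊕0⊕1⊕1⊕0⊕0⊕1⊕1⊕1⊕1⊕0⊕1⊕1 = 0
s2: b2⊕b3⊕b6⊕b7⊕b10⊕b11⊕b14⊕b15⊕b18⊕b19⊕b22⊕b23⊕b26⊕b27⊕b30⊕b31 = 1⊕0⊕1⊕1⊕1⊕1⊕0⊕0⊕1⊕1⊕0⊕1⊕0⊕0⊕1⊕1 = 0
s4: b4⊕b5⊕b6⊕b7⊕b12⊕b13⊕b14⊕b15⊕b20⊕b21⊕b22⊕b23⊕b28⊕b29⊕b30⊕b31 = 0⊕0⊕1⊕1⊕1⊕1⊕0⊕0⊕1⊕1⊕0⊕1⊕0⊕1⊕1⊕1 = 0
s8: b8⊕b9⊕b10⊕b11⊕b12⊕b13⊕b14⊕b15⊕b24⊕b25⊕b26⊕b27⊕b28⊕b29⊕b30⊕b31 = 1⊕0⊕1⊕1⊕1⊕1⊕0⊕0⊕1⊕1⊕0⊕0⊕0⊕1⊕1⊕1 = 0
s16: b16⊕b17⊕b18⊕b19⊕b20⊕b21⊕b22⊕b23⊕b24⊕b25⊕b26⊕b27⊕b28⊕b29⊕b30⊕b31 = 0⊕0⊕1⊕1⊕1⊕1⊕0⊕1⊕1⊕1⊕0⊕0⊕0⊕1⊕1⊕1 = 0
Syndrome (s16...s1) = 00000 → position 0 (no error).
Overall parity (XOR of all 32 bits, including p0): 1⊕1⊕1⊕0⊕0⊕0⊕1⊕1⊕1⊕0⊕1⊕1⊕1⊕1⊕0⊕0⊕0⊕0⊕1⊕1⊕1⊕1⊕0⊕1⊕1⊕1⊕0⊕0⊕0⊕1⊕1⊕1 = 0
Overall=0, syndrome position=0 → no error.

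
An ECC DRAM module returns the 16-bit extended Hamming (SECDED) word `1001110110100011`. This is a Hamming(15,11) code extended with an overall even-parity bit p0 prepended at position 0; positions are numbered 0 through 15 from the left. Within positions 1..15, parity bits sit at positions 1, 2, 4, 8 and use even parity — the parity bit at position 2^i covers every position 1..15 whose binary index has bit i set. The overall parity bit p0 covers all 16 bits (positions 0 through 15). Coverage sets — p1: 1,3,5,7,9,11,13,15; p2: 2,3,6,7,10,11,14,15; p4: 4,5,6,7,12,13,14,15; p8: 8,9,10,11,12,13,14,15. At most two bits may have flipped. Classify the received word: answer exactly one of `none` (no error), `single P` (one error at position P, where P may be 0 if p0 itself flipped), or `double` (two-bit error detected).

s1: b1⊕b3⊕b5⊕b7⊕b9⊕b11⊕b13⊕b15 = 0⊕1⊕1⊕1⊕0⊕0⊕0⊕1 = 0
s2: b2⊕b3⊕b6⊕b7⊕b10⊕b11⊕b14⊕b15 = 0⊕1⊕0⊕1⊕1⊕0⊕1⊕1 = 1
s4: b4⊕b5⊕b6⊕b7⊕b12⊕b13⊕b14⊕b15 = 1⊕1⊕0⊕1⊕0⊕0⊕1⊕1 = 1
s8: b8⊕b9⊕b10⊕b11⊕b12⊕b13⊕b14⊕b15 = 1⊕0⊕1⊕0⊕0⊕0⊕1⊕1 = 0
Syndrome (s8...s1) = 0110 → position 6.
Overall parity (XOR of all 16 bits, including p0): 1⊕0⊕0⊕1⊕1⊕1⊕0⊕1⊕1⊕0⊕1⊕0⊕0⊕0⊕1⊕1 = 1
Overall=1, syndrome position=6 → single-bit error at position 6.

single 6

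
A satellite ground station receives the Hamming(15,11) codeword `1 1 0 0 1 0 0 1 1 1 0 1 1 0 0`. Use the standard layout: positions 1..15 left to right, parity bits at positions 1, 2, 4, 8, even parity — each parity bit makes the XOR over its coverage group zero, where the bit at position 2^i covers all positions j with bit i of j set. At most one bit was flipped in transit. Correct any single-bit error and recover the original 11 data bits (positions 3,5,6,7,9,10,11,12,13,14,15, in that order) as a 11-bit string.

01001100100

s1: b1⊕b3⊕b5⊕b7⊕b9⊕b11⊕b13⊕b15 = 1⊕0⊕1⊕0⊕1⊕0⊕1⊕0 = 0
s2: b2⊕b3⊕b6⊕b7⊕b10⊕b11⊕b14⊕b15 = 1⊕0⊕0⊕0⊕1⊕0⊕0⊕0 = 0
s4: b4⊕b5⊕b6⊕b7⊕b12⊕b13⊕b14⊕b15 = 0⊕1⊕0⊕0⊕1⊕1⊕0⊕0 = 1
s8: b8⊕b9⊕b10⊕b11⊕b12⊕b13⊕b14⊕b15 = 1⊕1⊕1⊕0⊕1⊕1⊕0⊕0 = 1
Syndrome (s8...s1) = 1100 → position 12.
Flip bit 12: corrected codeword = 110010011100100
Data bits at positions 3,5,6,7,9,10,11,12,13,14,15: 01001100100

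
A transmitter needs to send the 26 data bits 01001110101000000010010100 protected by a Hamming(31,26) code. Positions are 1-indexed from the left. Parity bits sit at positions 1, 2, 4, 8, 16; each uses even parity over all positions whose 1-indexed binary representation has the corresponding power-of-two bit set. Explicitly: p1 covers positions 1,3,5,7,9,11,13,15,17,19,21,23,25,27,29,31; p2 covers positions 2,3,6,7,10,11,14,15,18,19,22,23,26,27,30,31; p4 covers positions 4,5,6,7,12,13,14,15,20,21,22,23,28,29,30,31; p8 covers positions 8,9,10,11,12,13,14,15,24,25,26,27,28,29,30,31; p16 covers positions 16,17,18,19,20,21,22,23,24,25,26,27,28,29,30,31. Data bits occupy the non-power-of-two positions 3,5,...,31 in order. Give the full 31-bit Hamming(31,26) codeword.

1000100011101011000000010010100

Place data bits at non-power-of-two positions: b3=0, b5=1, b6=0, b7=0, b9=1, b10=1, b11=1, b12=0, b13=1, b14=0, b15=1, b17=0, b18=0, b19=0, b20=0, b21=0, b22=0, b23=0, b24=1, b25=0, b26=0, b27=1, b28=0, b29=1, b30=0, b31=0.
p1 = XOR of data positions {3,5,7,9,11,13,15,17,19,21,23,25,27,29,31} = 0⊕1⊕0⊕1⊕1⊕1⊕1⊕0⊕0⊕0⊕0⊕0⊕1⊕1⊕0 = 1
p2 = XOR of data positions {3,6,7,10,11,14,15,18,19,22,23,26,27,30,31} = 0⊕0⊕0⊕1⊕1⊕0⊕1⊕0⊕0⊕0⊕0⊕0⊕1⊕0⊕0 = 0
p4 = XOR of data positions {5,6,7,12,13,14,15,20,21,22,23,28,29,30,31} = 1⊕0⊕0⊕0⊕1⊕0⊕1⊕0⊕0⊕0⊕0⊕0⊕1⊕0⊕0 = 0
p8 = XOR of data positions {9,10,11,12,13,14,15,24,25,26,27,28,29,30,31} = 1⊕1⊕1⊕0⊕1⊕0⊕1⊕1⊕0⊕0⊕1⊕0⊕1⊕0⊕0 = 0
p16 = XOR of data positions {17,18,19,20,21,22,23,24,25,26,27,28,29,30,31} = 0⊕0⊕0⊕0⊕0⊕0⊕0⊕1⊕0⊕0⊕1⊕0⊕1⊕0⊕0 = 1
Codeword b1..b31 = 1000100011101011000000010010100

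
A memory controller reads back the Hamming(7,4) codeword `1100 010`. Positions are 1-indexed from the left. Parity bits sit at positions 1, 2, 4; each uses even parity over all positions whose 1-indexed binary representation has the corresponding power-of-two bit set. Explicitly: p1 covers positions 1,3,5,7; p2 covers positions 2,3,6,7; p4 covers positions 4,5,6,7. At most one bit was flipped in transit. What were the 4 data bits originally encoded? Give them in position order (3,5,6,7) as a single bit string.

s1: b1⊕b3⊕b5⊕b7 = 1⊕0⊕0⊕0 = 1
s2: b2⊕b3⊕b6⊕b7 = 1⊕0⊕1⊕0 = 0
s4: b4⊕b5⊕b6⊕b7 = 0⊕0⊕1⊕0 = 1
Syndrome (s4...s1) = 101 → position 5.
Flip bit 5: corrected codeword = 1100110
Data bits at positions 3,5,6,7: 0110

0110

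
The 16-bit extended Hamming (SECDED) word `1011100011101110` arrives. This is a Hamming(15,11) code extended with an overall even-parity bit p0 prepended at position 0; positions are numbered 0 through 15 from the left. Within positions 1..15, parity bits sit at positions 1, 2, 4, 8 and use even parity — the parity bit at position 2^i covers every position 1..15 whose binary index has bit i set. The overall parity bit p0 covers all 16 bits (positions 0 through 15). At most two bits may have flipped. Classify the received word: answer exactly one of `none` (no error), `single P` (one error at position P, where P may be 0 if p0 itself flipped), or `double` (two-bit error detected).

s1: b1⊕b3⊕b5⊕b7⊕b9⊕b11⊕b13⊕b15 = 0⊕1⊕0⊕0⊕1⊕0⊕1⊕0 = 1
s2: b2⊕b3⊕b6⊕b7⊕b10⊕b11⊕b14⊕b15 = 1⊕1⊕0⊕0⊕1⊕0⊕1⊕0 = 0
s4: b4⊕b5⊕b6⊕b7⊕b12⊕b13⊕b14⊕b15 = 1⊕0⊕0⊕0⊕1⊕1⊕1⊕0 = 0
s8: b8⊕b9⊕b10⊕b11⊕b12⊕b13⊕b14⊕b15 = 1⊕1⊕1⊕0⊕1⊕1⊕1⊕0 = 0
Syndrome (s8...s1) = 0001 → position 1.
Overall parity (XOR of all 16 bits, including p0): 1⊕0⊕1⊕1⊕1⊕0⊕0⊕0⊕1⊕1⊕1⊕0⊕1⊕1⊕1⊕0 = 0
Overall=0, syndrome position=1 → double-bit error detected (uncorrectable).

double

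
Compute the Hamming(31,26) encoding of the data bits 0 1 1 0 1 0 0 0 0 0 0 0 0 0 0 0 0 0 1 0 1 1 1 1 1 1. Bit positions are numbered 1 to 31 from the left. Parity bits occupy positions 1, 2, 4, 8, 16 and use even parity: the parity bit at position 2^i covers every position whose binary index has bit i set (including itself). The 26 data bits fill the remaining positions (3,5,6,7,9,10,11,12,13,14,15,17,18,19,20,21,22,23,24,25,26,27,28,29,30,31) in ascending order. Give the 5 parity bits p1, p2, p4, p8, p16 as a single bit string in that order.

Place data bits at non-power-of-two positions: b3=0, b5=1, b6=1, b7=0, b9=1, b10=0, b11=0, b12=0, b13=0, b14=0, b15=0, b17=0, b18=0, b19=0, b20=0, b21=0, b22=0, b23=0, b24=1, b25=0, b26=1, b27=1, b28=1, b29=1, b30=1, b31=1.
p1 = XOR of data positions {3,5,7,9,11,13,15,17,19,21,23,25,27,29,31} = 0⊕1⊕0⊕1⊕0⊕0⊕0⊕0⊕0⊕0⊕0⊕0⊕1⊕1⊕1 = 1
p2 = XOR of data positions {3,6,7,10,11,14,15,18,19,22,23,26,27,30,31} = 0⊕1⊕0⊕0⊕0⊕0⊕0⊕0⊕0⊕0⊕0⊕1⊕1⊕1⊕1 = 1
p4 = XOR of data positions {5,6,7,12,13,14,15,20,21,22,23,28,29,30,31} = 1⊕1⊕0⊕0⊕0⊕0⊕0⊕0⊕0⊕0⊕0⊕1⊕1⊕1⊕1 = 0
p8 = XOR of data positions {9,10,11,12,13,14,15,24,25,26,27,28,29,30,31} = 1⊕0⊕0⊕0⊕0⊕0⊕0⊕1⊕0⊕1⊕1⊕1⊕1⊕1⊕1 = 0
p16 = XOR of data positions {17,18,19,20,21,22,23,24,25,26,27,28,29,30,31} = 0⊕0⊕0⊕0⊕0⊕0⊕0⊕1⊕0⊕1⊕1⊕1⊕1⊕1⊕1 = 1
Parity bits p1,p2,p4,p8,p16 = 11001

11001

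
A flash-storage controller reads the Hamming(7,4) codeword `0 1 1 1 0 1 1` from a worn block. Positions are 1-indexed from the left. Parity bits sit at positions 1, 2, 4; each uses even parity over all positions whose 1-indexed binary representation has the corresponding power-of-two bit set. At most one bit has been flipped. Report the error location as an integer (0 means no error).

4

s1: b1⊕b3⊕b5⊕b7 = 0⊕1⊕0⊕1 = 0
s2: b2⊕b3⊕b6⊕b7 = 1⊕1⊕1⊕1 = 0
s4: b4⊕b5⊕b6⊕b7 = 1⊕0⊕1⊕1 = 1
Syndrome (s4...s1) = 100 → position 4.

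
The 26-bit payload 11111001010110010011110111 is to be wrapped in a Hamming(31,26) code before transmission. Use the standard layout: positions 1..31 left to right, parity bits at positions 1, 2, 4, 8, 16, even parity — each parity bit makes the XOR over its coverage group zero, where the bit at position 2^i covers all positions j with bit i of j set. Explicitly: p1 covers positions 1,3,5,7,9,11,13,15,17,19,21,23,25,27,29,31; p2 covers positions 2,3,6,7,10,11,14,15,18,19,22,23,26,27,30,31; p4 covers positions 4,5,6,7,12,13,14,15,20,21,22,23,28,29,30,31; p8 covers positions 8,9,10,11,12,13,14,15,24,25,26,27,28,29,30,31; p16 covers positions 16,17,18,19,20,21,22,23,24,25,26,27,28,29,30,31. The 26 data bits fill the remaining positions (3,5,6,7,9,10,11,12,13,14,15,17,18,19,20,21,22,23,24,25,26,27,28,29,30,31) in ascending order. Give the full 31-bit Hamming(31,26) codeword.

Place data bits at non-power-of-two positions: b3=1, b5=1, b6=1, b7=1, b9=1, b10=0, b11=0, b12=1, b13=0, b14=1, b15=0, b17=1, b18=1, b19=0, b20=0, b21=1, b22=0, b23=0, b24=1, b25=1, b26=1, b27=1, b28=0, b29=1, b30=1, b31=1.
p1 = XOR of data positions {3,5,7,9,11,13,15,17,19,21,23,25,27,29,31} = 1⊕1⊕1⊕1⊕0⊕0⊕0⊕1⊕0⊕1⊕0⊕1⊕1⊕1⊕1 = 0
p2 = XOR of data positions {3,6,7,10,11,14,15,18,19,22,23,26,27,30,31} = 1⊕1⊕1⊕0⊕0⊕1⊕0⊕1⊕0⊕0⊕0⊕1⊕1⊕1⊕1 = 1
p4 = XOR of data positions {5,6,7,12,13,14,15,20,21,22,23,28,29,30,31} = 1⊕1⊕1⊕1⊕0⊕1⊕0⊕0⊕1⊕0⊕0⊕0⊕1⊕1⊕1 = 1
p8 = XOR of data positions {9,10,11,12,13,14,15,24,25,26,27,28,29,30,31} = 1⊕0⊕0⊕1⊕0⊕1⊕0⊕1⊕1⊕1⊕1⊕0⊕1⊕1⊕1 = 0
p16 = XOR of data positions {17,18,19,20,21,22,23,24,25,26,27,28,29,30,31} = 1⊕1⊕0⊕0⊕1⊕0⊕0⊕1⊕1⊕1⊕1⊕0⊕1⊕1⊕1 = 0
Codeword b1..b31 = 0111111010010100110010011110111

0111111010010100110010011110111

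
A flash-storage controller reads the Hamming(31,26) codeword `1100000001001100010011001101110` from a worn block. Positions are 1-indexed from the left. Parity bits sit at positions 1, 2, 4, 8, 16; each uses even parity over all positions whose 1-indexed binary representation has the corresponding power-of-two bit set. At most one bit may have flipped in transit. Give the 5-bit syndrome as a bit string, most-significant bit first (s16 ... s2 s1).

00111

s1: b1⊕b3⊕b5⊕b7⊕b9⊕b11⊕b13⊕b15⊕b17⊕b19⊕b21⊕b23⊕b25⊕b27⊕b29⊕b31 = 1⊕0⊕0⊕0⊕0⊕0⊕1⊕0⊕0⊕0⊕1⊕0⊕1⊕0⊕1⊕0 = 1
s2: b2⊕b3⊕b6⊕b7⊕b10⊕b11⊕b14⊕b15⊕b18⊕b19⊕b22⊕b23⊕b26⊕b27⊕b30⊕b31 = 1⊕0⊕0⊕0⊕1⊕0⊕1⊕0⊕1⊕0⊕1⊕0⊕1⊕0⊕1⊕0 = 1
s4: b4⊕b5⊕b6⊕b7⊕b12⊕b13⊕b14⊕b15⊕b20⊕b21⊕b22⊕b23⊕b28⊕b29⊕b30⊕b31 = 0⊕0⊕0⊕0⊕0⊕1⊕1⊕0⊕0⊕1⊕1⊕0⊕1⊕1⊕1⊕0 = 1
s8: b8⊕b9⊕b10⊕b11⊕b12⊕b13⊕b14⊕b15⊕b24⊕b25⊕b26⊕b27⊕b28⊕b29⊕b30⊕b31 = 0⊕0⊕1⊕0⊕0⊕1⊕1⊕0⊕0⊕1⊕1⊕0⊕1⊕1⊕1⊕0 = 0
s16: b16⊕b17⊕b18⊕b19⊕b20⊕b21⊕b22⊕b23⊕b24⊕b25⊕b26⊕b27⊕b28⊕b29⊕b30⊕b31 = 0⊕0⊕1⊕0⊕0⊕1⊕1⊕0⊕0⊕1⊕1⊕0⊕1⊕1⊕1⊕0 = 0
Syndrome (s16...s1) = 00111 → position 7.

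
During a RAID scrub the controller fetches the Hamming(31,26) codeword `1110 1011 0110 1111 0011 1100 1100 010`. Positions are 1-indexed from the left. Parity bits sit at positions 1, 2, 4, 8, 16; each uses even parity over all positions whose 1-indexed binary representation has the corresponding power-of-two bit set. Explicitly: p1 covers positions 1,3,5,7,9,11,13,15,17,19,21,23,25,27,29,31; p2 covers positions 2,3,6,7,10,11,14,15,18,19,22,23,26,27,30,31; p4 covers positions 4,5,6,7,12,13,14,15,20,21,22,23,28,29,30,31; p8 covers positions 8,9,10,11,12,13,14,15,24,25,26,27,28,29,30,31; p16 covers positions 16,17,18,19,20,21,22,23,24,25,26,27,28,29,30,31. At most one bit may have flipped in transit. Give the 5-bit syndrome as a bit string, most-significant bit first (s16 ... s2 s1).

01110

s1: b1⊕b3⊕b5⊕b7⊕b9⊕b11⊕b13⊕b15⊕b17⊕b19⊕b21⊕b23⊕b25⊕b27⊕b29⊕b31 = 1⊕1⊕1⊕1⊕0⊕1⊕1⊕1⊕0⊕1⊕1⊕0⊕1⊕0⊕0⊕0 = 0
s2: b2⊕b3⊕b6⊕b7⊕b10⊕b11⊕b14⊕b15⊕b18⊕b19⊕b22⊕b23⊕b26⊕b27⊕b30⊕b31 = 1⊕1⊕0⊕1⊕1⊕1⊕1⊕1⊕0⊕1⊕1⊕0⊕1⊕0⊕1⊕0 = 1
s4: b4⊕b5⊕b6⊕b7⊕b12⊕b13⊕b14⊕b15⊕b20⊕b21⊕b22⊕b23⊕b28⊕b29⊕b30⊕b31 = 0⊕1⊕0⊕1⊕0⊕1⊕1⊕1⊕1⊕1⊕1⊕0⊕0⊕0⊕1⊕0 = 1
s8: b8⊕b9⊕b10⊕b11⊕b12⊕b13⊕b14⊕b15⊕b24⊕b25⊕b26⊕b27⊕b28⊕b29⊕b30⊕b31 = 1⊕0⊕1⊕1⊕0⊕1⊕1⊕1⊕0⊕1⊕1⊕0⊕0⊕0⊕1⊕0 = 1
s16: b16⊕b17⊕b18⊕b19⊕b20⊕b21⊕b22⊕b23⊕b24⊕b25⊕b26⊕b27⊕b28⊕b29⊕b30⊕b31 = 1⊕0⊕0⊕1⊕1⊕1⊕1⊕0⊕0⊕1⊕1⊕0⊕0⊕0⊕1⊕0 = 0
Syndrome (s16...s1) = 01110 → position 14.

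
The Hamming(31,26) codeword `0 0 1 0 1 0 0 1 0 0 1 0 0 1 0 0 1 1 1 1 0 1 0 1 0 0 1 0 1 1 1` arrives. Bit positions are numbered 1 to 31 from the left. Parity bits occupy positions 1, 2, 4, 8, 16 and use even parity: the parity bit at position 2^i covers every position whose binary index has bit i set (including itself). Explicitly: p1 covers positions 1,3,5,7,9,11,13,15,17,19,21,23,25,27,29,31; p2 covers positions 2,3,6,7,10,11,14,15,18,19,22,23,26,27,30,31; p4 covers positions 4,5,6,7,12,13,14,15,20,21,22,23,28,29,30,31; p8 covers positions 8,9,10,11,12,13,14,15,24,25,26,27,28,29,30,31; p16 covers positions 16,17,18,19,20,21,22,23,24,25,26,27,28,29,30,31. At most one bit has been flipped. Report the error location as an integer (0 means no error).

s1: b1⊕b3⊕b5⊕b7⊕b9⊕b11⊕b13⊕b15⊕b17⊕b19⊕b21⊕b23⊕b25⊕b27⊕b29⊕b31 = 0⊕1⊕1⊕0⊕0⊕1⊕0⊕0⊕1⊕1⊕0⊕0⊕0⊕1⊕1⊕1 = 0
s2: b2⊕b3⊕b6⊕b7⊕b10⊕b11⊕b14⊕b15⊕b18⊕b19⊕b22⊕b23⊕b26⊕b27⊕b30⊕b31 = 0⊕1⊕0⊕0⊕0⊕1⊕1⊕0⊕1⊕1⊕1⊕0⊕0⊕1⊕1⊕1 = 1
s4: b4⊕b5⊕b6⊕b7⊕b12⊕b13⊕b14⊕b15⊕b20⊕b21⊕b22⊕b23⊕b28⊕b29⊕b30⊕b31 = 0⊕1⊕0⊕0⊕0⊕0⊕1⊕0⊕1⊕0⊕1⊕0⊕0⊕1⊕1⊕1 = 1
s8: b8⊕b9⊕b10⊕b11⊕b12⊕b13⊕b14⊕b15⊕b24⊕b25⊕b26⊕b27⊕b28⊕b29⊕b30⊕b31 = 1⊕0⊕0⊕1⊕0⊕0⊕1⊕0⊕1⊕0⊕0⊕1⊕0⊕1⊕1⊕1 = 0
s16: b16⊕b17⊕b18⊕b19⊕b20⊕b21⊕b22⊕b23⊕b24⊕b25⊕b26⊕b27⊕b28⊕b29⊕b30⊕b31 = 0⊕1⊕1⊕1⊕1⊕0⊕1⊕0⊕1⊕0⊕0⊕1⊕0⊕1⊕1⊕1 = 0
Syndrome (s16...s1) = 00110 → position 6.

6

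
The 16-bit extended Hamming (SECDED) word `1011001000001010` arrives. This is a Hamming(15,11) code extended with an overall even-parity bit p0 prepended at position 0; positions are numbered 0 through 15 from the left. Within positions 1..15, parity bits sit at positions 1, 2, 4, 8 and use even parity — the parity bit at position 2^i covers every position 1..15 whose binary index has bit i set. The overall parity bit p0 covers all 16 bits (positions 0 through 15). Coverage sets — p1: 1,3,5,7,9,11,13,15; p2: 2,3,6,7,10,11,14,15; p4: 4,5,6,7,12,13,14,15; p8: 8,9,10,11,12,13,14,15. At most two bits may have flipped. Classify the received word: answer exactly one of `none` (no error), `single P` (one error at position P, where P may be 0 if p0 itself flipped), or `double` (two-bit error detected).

double

s1: b1⊕b3⊕b5⊕b7⊕b9⊕b11⊕b13⊕b15 = 0⊕1⊕0⊕0⊕0⊕0⊕0⊕0 = 1
s2: b2⊕b3⊕b6⊕b7⊕b10⊕b11⊕b14⊕b15 = 1⊕1⊕1⊕0⊕0⊕0⊕1⊕0 = 0
s4: b4⊕b5⊕b6⊕b7⊕b12⊕b13⊕b14⊕b15 = 0⊕0⊕1⊕0⊕1⊕0⊕1⊕0 = 1
s8: b8⊕b9⊕b10⊕b11⊕b12⊕b13⊕b14⊕b15 = 0⊕0⊕0⊕0⊕1⊕0⊕1⊕0 = 0
Syndrome (s8...s1) = 0101 → position 5.
Overall parity (XOR of all 16 bits, including p0): 1⊕0⊕1⊕1⊕0⊕0⊕1⊕0⊕0⊕0⊕0⊕0⊕1⊕0⊕1⊕0 = 0
Overall=0, syndrome position=5 → double-bit error detected (uncorrectable).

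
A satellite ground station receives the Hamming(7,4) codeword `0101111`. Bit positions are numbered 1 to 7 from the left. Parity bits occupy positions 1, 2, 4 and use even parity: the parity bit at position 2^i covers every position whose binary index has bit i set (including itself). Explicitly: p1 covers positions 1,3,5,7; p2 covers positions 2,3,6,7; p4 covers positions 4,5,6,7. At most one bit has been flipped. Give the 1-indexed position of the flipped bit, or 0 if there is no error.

2

s1: b1⊕b3⊕b5⊕b7 = 0⊕0⊕1⊕1 = 0
s2: b2⊕b3⊕b6⊕b7 = 1⊕0⊕1⊕1 = 1
s4: b4⊕b5⊕b6⊕b7 = 1⊕1⊕1⊕1 = 0
Syndrome (s4...s1) = 010 → position 2.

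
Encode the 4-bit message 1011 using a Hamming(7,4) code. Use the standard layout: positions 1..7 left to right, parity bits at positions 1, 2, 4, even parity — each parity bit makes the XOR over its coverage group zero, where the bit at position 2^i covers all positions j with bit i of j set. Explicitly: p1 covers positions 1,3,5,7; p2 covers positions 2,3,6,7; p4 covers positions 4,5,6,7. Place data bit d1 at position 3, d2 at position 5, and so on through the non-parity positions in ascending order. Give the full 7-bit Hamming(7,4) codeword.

0110011

Place data bits at non-power-of-two positions: b3=1, b5=0, b6=1, b7=1.
p1 = XOR of data positions {3,5,7} = 1⊕0⊕1 = 0
p2 = XOR of data positions {3,6,7} = 1⊕1⊕1 = 1
p4 = XOR of data positions {5,6,7} = 0⊕1⊕1 = 0
Codeword b1..b7 = 0110011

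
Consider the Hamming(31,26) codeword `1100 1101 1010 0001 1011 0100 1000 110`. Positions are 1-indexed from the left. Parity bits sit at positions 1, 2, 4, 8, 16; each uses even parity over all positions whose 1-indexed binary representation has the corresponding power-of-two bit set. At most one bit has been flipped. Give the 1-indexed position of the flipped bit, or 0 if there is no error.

s1: b1⊕b3⊕b5⊕b7⊕b9⊕b11⊕b13⊕b15⊕b17⊕b19⊕b21⊕b23⊕b25⊕b27⊕b29⊕b31 = 1⊕0⊕1⊕0⊕1⊕1⊕0⊕0⊕1⊕1⊕0⊕0⊕1⊕0⊕1⊕0 = 0
s2: b2⊕b3⊕b6⊕b7⊕b10⊕b11⊕b14⊕b15⊕b18⊕b19⊕b22⊕b23⊕b26⊕b27⊕b30⊕b31 = 1⊕0⊕1⊕0⊕0⊕1⊕0⊕0⊕0⊕1⊕1⊕0⊕0⊕0⊕1⊕0 = 0
s4: b4⊕b5⊕b6⊕b7⊕b12⊕b13⊕b14⊕b15⊕b20⊕b21⊕b22⊕b23⊕b28⊕b29⊕b30⊕b31 = 0⊕1⊕1⊕0⊕0⊕0⊕0⊕0⊕1⊕0⊕1⊕0⊕0⊕1⊕1⊕0 = 0
s8: b8⊕b9⊕b10⊕b11⊕b12⊕b13⊕b14⊕b15⊕b24⊕b25⊕b26⊕b27⊕b28⊕b29⊕b30⊕b31 = 1⊕1⊕0⊕1⊕0⊕0⊕0⊕0⊕0⊕1⊕0⊕0⊕0⊕1⊕1⊕0 = 0
s16: b16⊕b17⊕b18⊕b19⊕b20⊕b21⊕b22⊕b23⊕b24⊕b25⊕b26⊕b27⊕b28⊕b29⊕b30⊕b31 = 1⊕1⊕0⊕1⊕1⊕0⊕1⊕0⊕0⊕1⊕0⊕0⊕0⊕1⊕1⊕0 = 0
Syndrome (s16...s1) = 00000 → position 0 (no error).

0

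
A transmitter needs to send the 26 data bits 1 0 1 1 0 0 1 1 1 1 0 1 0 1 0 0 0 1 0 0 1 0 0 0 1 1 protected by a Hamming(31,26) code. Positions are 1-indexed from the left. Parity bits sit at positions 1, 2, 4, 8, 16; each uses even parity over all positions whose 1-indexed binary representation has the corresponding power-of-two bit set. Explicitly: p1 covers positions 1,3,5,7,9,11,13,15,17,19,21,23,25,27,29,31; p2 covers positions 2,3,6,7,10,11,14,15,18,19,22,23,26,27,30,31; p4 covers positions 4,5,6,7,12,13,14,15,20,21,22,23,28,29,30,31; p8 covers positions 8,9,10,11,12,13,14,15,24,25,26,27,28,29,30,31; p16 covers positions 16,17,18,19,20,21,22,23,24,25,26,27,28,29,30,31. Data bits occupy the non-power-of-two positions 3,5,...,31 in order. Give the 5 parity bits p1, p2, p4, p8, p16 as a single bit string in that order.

Place data bits at non-power-of-two positions: b3=1, b5=0, b6=1, b7=1, b9=0, b10=0, b11=1, b12=1, b13=1, b14=1, b15=0, b17=1, b18=0, b19=1, b20=0, b21=0, b22=0, b23=1, b24=0, b25=0, b26=1, b27=0, b28=0, b29=0, b30=1, b31=1.
p1 = XOR of data positions {3,5,7,9,11,13,15,17,19,21,23,25,27,29,31} = 1⊕0⊕1⊕0⊕1⊕1⊕0⊕1⊕1⊕0⊕1⊕0⊕0⊕0⊕1 = 0
p2 = XOR of data positions {3,6,7,10,11,14,15,18,19,22,23,26,27,30,31} = 1⊕1⊕1⊕0⊕1⊕1⊕0⊕0⊕1⊕0⊕1⊕1⊕0⊕1⊕1 = 0
p4 = XOR of data positions {5,6,7,12,13,14,15,20,21,22,23,28,29,30,31} = 0⊕1⊕1⊕1⊕1⊕1⊕0⊕0⊕0⊕0⊕1⊕0⊕0⊕1⊕1 = 0
p8 = XOR of data positions {9,10,11,12,13,14,15,24,25,26,27,28,29,30,31} = 0⊕0⊕1⊕1⊕1⊕1⊕0⊕0⊕0⊕1⊕0⊕0⊕0⊕1⊕1 = 1
p16 = XOR of data positions {17,18,19,20,21,22,23,24,25,26,27,28,29,30,31} = 1⊕0⊕1⊕0⊕0⊕0⊕1⊕0⊕0⊕1⊕0⊕0⊕0⊕1⊕1 = 0
Parity bits p1,p2,p4,p8,p16 = 00010

00010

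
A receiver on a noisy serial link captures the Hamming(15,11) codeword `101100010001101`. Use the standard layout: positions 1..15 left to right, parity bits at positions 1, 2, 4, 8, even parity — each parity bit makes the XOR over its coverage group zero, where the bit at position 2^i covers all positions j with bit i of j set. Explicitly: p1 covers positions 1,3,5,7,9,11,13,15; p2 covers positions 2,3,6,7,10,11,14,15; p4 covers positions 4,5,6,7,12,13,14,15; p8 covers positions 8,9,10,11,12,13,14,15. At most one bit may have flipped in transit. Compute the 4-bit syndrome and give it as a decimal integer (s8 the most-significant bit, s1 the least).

s1: b1⊕b3⊕b5⊕b7⊕b9⊕b11⊕b13⊕b15 = 1⊕1⊕0⊕0⊕0⊕0⊕1⊕1 = 0
s2: b2⊕b3⊕b6⊕b7⊕b10⊕b11⊕b14⊕b15 = 0⊕1⊕0⊕0⊕0⊕0⊕0⊕1 = 0
s4: b4⊕b5⊕b6⊕b7⊕b12⊕b13⊕b14⊕b15 = 1⊕0⊕0⊕0⊕1⊕1⊕0⊕1 = 0
s8: b8⊕b9⊕b10⊕b11⊕b12⊕b13⊕b14⊕b15 = 1⊕0⊕0⊕0⊕1⊕1⊕0⊕1 = 0
Syndrome (s8...s1) = 0000 → position 0 (no error).

0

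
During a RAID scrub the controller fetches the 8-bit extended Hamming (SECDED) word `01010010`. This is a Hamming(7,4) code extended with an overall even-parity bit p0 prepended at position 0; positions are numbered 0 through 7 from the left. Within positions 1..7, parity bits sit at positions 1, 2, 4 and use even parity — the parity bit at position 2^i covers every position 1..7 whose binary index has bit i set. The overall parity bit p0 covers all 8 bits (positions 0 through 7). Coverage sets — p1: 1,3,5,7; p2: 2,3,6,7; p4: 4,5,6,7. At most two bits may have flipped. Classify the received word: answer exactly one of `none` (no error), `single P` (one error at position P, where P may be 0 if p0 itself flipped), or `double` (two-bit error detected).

single 4

s1: b1⊕b3⊕b5⊕b7 = 1⊕1⊕0⊕0 = 0
s2: b2⊕b3⊕b6⊕b7 = 0⊕1⊕1⊕0 = 0
s4: b4⊕b5⊕b6⊕b7 = 0⊕0⊕1⊕0 = 1
Syndrome (s4...s1) = 100 → position 4.
Overall parity (XOR of all 8 bits, including p0): 0⊕1⊕0⊕1⊕0⊕0⊕1⊕0 = 1
Overall=1, syndrome position=4 → single-bit error at position 4.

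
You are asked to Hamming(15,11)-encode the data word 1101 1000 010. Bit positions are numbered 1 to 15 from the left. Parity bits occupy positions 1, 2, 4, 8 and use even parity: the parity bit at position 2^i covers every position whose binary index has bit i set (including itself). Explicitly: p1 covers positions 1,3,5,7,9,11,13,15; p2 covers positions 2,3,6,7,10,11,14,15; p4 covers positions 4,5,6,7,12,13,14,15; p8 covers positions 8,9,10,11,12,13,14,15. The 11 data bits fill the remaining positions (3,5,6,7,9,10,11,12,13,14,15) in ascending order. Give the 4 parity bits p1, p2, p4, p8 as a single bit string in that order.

Place data bits at non-power-of-two positions: b3=1, b5=1, b6=0, b7=1, b9=1, b10=0, b11=0, b12=0, b13=0, b14=1, b15=0.
p1 = XOR of data positions {3,5,7,9,11,13,15} = 1⊕1⊕1⊕1⊕0⊕0⊕0 = 0
p2 = XOR of data positions {3,6,7,10,11,14,15} = 1⊕0⊕1⊕0⊕0⊕1⊕0 = 1
p4 = XOR of data positions {5,6,7,12,13,14,15} = 1⊕0⊕1⊕0⊕0⊕1⊕0 = 1
p8 = XOR of data positions {9,10,11,12,13,14,15} = 1⊕0⊕0⊕0⊕0⊕1⊕0 = 0
Parity bits p1,p2,p4,p8 = 0110

0110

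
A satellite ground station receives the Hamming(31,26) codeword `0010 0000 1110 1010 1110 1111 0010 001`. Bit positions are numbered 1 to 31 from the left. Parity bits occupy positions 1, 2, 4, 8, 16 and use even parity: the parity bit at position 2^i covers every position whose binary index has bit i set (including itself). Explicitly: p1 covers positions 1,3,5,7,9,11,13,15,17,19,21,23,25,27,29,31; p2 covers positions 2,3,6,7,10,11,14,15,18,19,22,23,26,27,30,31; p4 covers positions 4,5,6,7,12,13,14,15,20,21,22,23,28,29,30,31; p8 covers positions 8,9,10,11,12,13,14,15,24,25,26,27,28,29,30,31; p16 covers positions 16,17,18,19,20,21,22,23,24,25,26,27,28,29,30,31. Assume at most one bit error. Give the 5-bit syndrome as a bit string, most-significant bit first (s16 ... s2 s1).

s1: b1⊕b3⊕b5⊕b7⊕b9⊕b11⊕b13⊕b15⊕b17⊕b19⊕b21⊕b23⊕b25⊕b27⊕b29⊕b31 = 0⊕1⊕0⊕0⊕1⊕1⊕1⊕1⊕1⊕1⊕1⊕1⊕0⊕1⊕0⊕1 = 1
s2: b2⊕b3⊕b6⊕b7⊕b10⊕b11⊕b14⊕b15⊕b18⊕b19⊕b22⊕b23⊕b26⊕b27⊕b30⊕b31 = 0⊕1⊕0⊕0⊕1⊕1⊕0⊕1⊕1⊕1⊕1⊕1⊕0⊕1⊕0⊕1 = 0
s4: b4⊕b5⊕b6⊕b7⊕b12⊕b13⊕b14⊕b15⊕b20⊕b21⊕b22⊕b23⊕b28⊕b29⊕b30⊕b31 = 0⊕0⊕0⊕0⊕0⊕1⊕0⊕1⊕0⊕1⊕1⊕1⊕0⊕0⊕0⊕1 = 0
s8: b8⊕b9⊕b10⊕b11⊕b12⊕b13⊕b14⊕b15⊕b24⊕b25⊕b26⊕b27⊕b28⊕b29⊕b30⊕b31 = 0⊕1⊕1⊕1⊕0⊕1⊕0⊕1⊕1⊕0⊕0⊕1⊕0⊕0⊕0⊕1 = 0
s16: b16⊕b17⊕b18⊕b19⊕b20⊕b21⊕b22⊕b23⊕b24⊕b25⊕b26⊕b27⊕b28⊕b29⊕b30⊕b31 = 0⊕1⊕1⊕1⊕0⊕1⊕1⊕1⊕1⊕0⊕0⊕1⊕0⊕0⊕0⊕1 = 1
Syndrome (s16...s1) = 10001 → position 17.

10001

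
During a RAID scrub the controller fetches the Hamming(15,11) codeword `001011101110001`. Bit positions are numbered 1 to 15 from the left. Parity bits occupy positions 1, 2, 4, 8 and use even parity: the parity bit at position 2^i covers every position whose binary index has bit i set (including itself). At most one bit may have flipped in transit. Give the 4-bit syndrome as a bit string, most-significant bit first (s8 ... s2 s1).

s1: b1⊕b3⊕b5⊕b7⊕b9⊕b11⊕b13⊕b15 = 0⊕1⊕1⊕1⊕1⊕1⊕0⊕1 = 0
s2: b2⊕b3⊕b6⊕b7⊕b10⊕b11⊕b14⊕b15 = 0⊕1⊕1⊕1⊕1⊕1⊕0⊕1 = 0
s4: b4⊕b5⊕b6⊕b7⊕b12⊕b13⊕b14⊕b15 = 0⊕1⊕1⊕1⊕0⊕0⊕0⊕1 = 0
s8: b8⊕b9⊕b10⊕b11⊕b12⊕b13⊕b14⊕b15 = 0⊕1⊕1⊕1⊕0⊕0⊕0⊕1 = 0
Syndrome (s8...s1) = 0000 → position 0 (no error).

0000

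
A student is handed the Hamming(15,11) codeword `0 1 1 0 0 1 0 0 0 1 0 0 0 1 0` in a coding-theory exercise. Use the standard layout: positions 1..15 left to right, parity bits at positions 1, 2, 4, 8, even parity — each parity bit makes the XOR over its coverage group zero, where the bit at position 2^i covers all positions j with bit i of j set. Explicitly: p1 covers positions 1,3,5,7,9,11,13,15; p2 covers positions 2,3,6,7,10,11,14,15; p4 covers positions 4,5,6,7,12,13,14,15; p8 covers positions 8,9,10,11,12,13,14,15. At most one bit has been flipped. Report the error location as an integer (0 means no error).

s1: b1⊕b3⊕b5⊕b7⊕b9⊕b11⊕b13⊕b15 = 0⊕1⊕0⊕0⊕0⊕0⊕0⊕0 = 1
s2: b2⊕b3⊕b6⊕b7⊕b10⊕b11⊕b14⊕b15 = 1⊕1⊕1⊕0⊕1⊕0⊕1⊕0 = 1
s4: b4⊕b5⊕b6⊕b7⊕b12⊕b13⊕b14⊕b15 = 0⊕0⊕1⊕0⊕0⊕0⊕1⊕0 = 0
s8: b8⊕b9⊕b10⊕b11⊕b12⊕b13⊕b14⊕b15 = 0⊕0⊕1⊕0⊕0⊕0⊕1⊕0 = 0
Syndrome (s8...s1) = 0011 → position 3.

3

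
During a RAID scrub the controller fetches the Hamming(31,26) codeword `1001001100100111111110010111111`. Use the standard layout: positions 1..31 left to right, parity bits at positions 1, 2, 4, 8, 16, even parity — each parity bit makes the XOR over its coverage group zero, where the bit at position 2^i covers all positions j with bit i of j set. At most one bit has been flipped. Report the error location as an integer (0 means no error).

s1: b1⊕b3⊕b5⊕b7⊕b9⊕b11⊕b13⊕b15⊕b17⊕b19⊕b21⊕b23⊕b25⊕b27⊕b29⊕b31 = 1⊕0⊕0⊕1⊕0⊕1⊕0⊕1⊕1⊕1⊕1⊕0⊕0⊕1⊕1⊕1 = 0
s2: b2⊕b3⊕b6⊕b7⊕b10⊕b11⊕b14⊕b15⊕b18⊕b19⊕b22⊕b23⊕b26⊕b27⊕b30⊕b31 = 0⊕0⊕0⊕1⊕0⊕1⊕1⊕1⊕1⊕1⊕0⊕0⊕1⊕1⊕1⊕1 = 0
s4: b4⊕b5⊕b6⊕b7⊕b12⊕b13⊕b14⊕b15⊕b20⊕b21⊕b22⊕b23⊕b28⊕b29⊕b30⊕b31 = 1⊕0⊕0⊕1⊕0⊕0⊕1⊕1⊕1⊕1⊕0⊕0⊕1⊕1⊕1⊕1 = 0
s8: b8⊕b9⊕b10⊕b11⊕b12⊕b13⊕b14⊕b15⊕b24⊕b25⊕b26⊕b27⊕b28⊕b29⊕b30⊕b31 = 1⊕0⊕0⊕1⊕0⊕0⊕1⊕1⊕1⊕0⊕1⊕1⊕1⊕1⊕1⊕1 = 1
s16: b16⊕b17⊕b18⊕b19⊕b20⊕b21⊕b22⊕b23⊕b24⊕b25⊕b26⊕b27⊕b28⊕b29⊕b30⊕b31 = 1⊕1⊕1⊕1⊕1⊕1⊕0⊕0⊕1⊕0⊕1⊕1⊕1⊕1⊕1⊕1 = 1
Syndrome (s16...s1) = 11000 → position 24.

24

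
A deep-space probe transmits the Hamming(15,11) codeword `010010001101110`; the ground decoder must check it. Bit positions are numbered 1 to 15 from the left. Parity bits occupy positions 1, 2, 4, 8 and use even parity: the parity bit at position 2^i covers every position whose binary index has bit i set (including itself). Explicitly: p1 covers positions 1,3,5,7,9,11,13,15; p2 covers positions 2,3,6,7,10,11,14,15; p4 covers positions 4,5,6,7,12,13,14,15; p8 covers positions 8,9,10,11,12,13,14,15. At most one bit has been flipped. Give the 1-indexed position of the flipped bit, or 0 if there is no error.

11

s1: b1⊕b3⊕b5⊕b7⊕b9⊕b11⊕b13⊕b15 = 0⊕0⊕1⊕0⊕1⊕0⊕1⊕0 = 1
s2: b2⊕b3⊕b6⊕b7⊕b10⊕b11⊕b14⊕b15 = 1⊕0⊕0⊕0⊕1⊕0⊕1⊕0 = 1
s4: b4⊕b5⊕b6⊕b7⊕b12⊕b13⊕b14⊕b15 = 0⊕1⊕0⊕0⊕1⊕1⊕1⊕0 = 0
s8: b8⊕b9⊕b10⊕b11⊕b12⊕b13⊕b14⊕b15 = 0⊕1⊕1⊕0⊕1⊕1⊕1⊕0 = 1
Syndrome (s8...s1) = 1011 → position 11.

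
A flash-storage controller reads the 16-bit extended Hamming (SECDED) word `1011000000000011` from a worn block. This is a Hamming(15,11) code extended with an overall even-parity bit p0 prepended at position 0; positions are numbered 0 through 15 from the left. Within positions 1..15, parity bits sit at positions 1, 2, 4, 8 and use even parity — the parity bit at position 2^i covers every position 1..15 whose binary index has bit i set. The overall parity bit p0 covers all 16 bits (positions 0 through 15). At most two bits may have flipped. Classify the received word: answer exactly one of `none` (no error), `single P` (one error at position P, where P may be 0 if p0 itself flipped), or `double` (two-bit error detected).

s1: b1⊕b3⊕b5⊕b7⊕b9⊕b11⊕b13⊕b15 = 0⊕1⊕0⊕0⊕0⊕0⊕0⊕1 = 0
s2: b2⊕b3⊕b6⊕b7⊕b10⊕b11⊕b14⊕b15 = 1⊕1⊕0⊕0⊕0⊕0⊕1⊕1 = 0
s4: b4⊕b5⊕b6⊕b7⊕b12⊕b13⊕b14⊕b15 = 0⊕0⊕0⊕0⊕0⊕0⊕1⊕1 = 0
s8: b8⊕b9⊕b10⊕b11⊕b12⊕b13⊕b14⊕b15 = 0⊕0⊕0⊕0⊕0⊕0⊕1⊕1 = 0
Syndrome (s8...s1) = 0000 → position 0 (no error).
Overall parity (XOR of all 16 bits, including p0): 1⊕0⊕1⊕1⊕0⊕0⊕0⊕0⊕0⊕0⊕0⊕0⊕0⊕0⊕1⊕1 = 1
Overall=1, syndrome position=0 → single-bit error at position 0.

single 0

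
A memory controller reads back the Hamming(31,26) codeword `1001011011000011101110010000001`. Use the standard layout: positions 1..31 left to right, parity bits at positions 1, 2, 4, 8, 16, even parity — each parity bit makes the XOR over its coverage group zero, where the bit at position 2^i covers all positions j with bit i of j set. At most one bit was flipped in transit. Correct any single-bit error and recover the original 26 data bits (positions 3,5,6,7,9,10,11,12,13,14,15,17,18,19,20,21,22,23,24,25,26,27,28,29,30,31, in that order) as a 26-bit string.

00111100001101110010001001

s1: b1⊕b3⊕b5⊕b7⊕b9⊕b11⊕b13⊕b15⊕b17⊕b19⊕b21⊕b23⊕b25⊕b27⊕b29⊕b31 = 1⊕0⊕0⊕1⊕1⊕0⊕0⊕1⊕1⊕1⊕1⊕0⊕0⊕0⊕0⊕1 = 0
s2: b2⊕b3⊕b6⊕b7⊕b10⊕b11⊕b14⊕b15⊕b18⊕b19⊕b22⊕b23⊕b26⊕b27⊕b30⊕b31 = 0⊕0⊕1⊕1⊕1⊕0⊕0⊕1⊕0⊕1⊕0⊕0⊕0⊕0⊕0⊕1 = 0
s4: b4⊕b5⊕b6⊕b7⊕b12⊕b13⊕b14⊕b15⊕b20⊕b21⊕b22⊕b23⊕b28⊕b29⊕b30⊕b31 = 1⊕0⊕1⊕1⊕0⊕0⊕0⊕1⊕1⊕1⊕0⊕0⊕0⊕0⊕0⊕1 = 1
s8: b8⊕b9⊕b10⊕b11⊕b12⊕b13⊕b14⊕b15⊕b24⊕b25⊕b26⊕b27⊕b28⊕b29⊕b30⊕b31 = 0⊕1⊕1⊕0⊕0⊕0⊕0⊕1⊕1⊕0⊕0⊕0⊕0⊕0⊕0⊕1 = 1
s16: b16⊕b17⊕b18⊕b19⊕b20⊕b21⊕b22⊕b23⊕b24⊕b25⊕b26⊕b27⊕b28⊕b29⊕b30⊕b31 = 1⊕1⊕0⊕1⊕1⊕1⊕0⊕0⊕1⊕0⊕0⊕0⊕0⊕0⊕0⊕1 = 1
Syndrome (s16...s1) = 11100 → position 28.
Flip bit 28: corrected codeword = 1001011011000011101110010001001
Data bits at positions 3,5,6,7,9,10,11,12,13,14,15,17,18,19,20,21,22,23,24,25,26,27,28,29,30,31: 00111100001101110010001001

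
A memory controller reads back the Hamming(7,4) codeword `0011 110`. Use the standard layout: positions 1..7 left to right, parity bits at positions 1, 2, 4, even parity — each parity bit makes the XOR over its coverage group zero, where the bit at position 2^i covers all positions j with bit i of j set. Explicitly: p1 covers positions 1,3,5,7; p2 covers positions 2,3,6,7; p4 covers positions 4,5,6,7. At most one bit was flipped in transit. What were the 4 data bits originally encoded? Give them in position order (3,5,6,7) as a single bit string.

s1: b1⊕b3⊕b5⊕b7 = 0⊕1⊕1⊕0 = 0
s2: b2⊕b3⊕b6⊕b7 = 0⊕1⊕1⊕0 = 0
s4: b4⊕b5⊕b6⊕b7 = 1⊕1⊕1⊕0 = 1
Syndrome (s4...s1) = 100 → position 4.
Flip bit 4: corrected codeword = 0010110
Data bits at positions 3,5,6,7: 1110

1110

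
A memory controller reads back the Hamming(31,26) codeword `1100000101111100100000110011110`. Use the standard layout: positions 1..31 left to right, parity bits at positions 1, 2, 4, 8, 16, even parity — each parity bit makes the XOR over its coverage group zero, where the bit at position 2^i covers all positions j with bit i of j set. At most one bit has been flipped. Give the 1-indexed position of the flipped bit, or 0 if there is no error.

s1: b1⊕b3⊕b5⊕b7⊕b9⊕b11⊕b13⊕b15⊕b17⊕b19⊕b21⊕b23⊕b25⊕b27⊕b29⊕b31 = 1⊕0⊕0⊕0⊕0⊕1⊕1⊕0⊕1⊕0⊕0⊕1⊕0⊕1⊕1⊕0 = 1
s2: b2⊕b3⊕b6⊕b7⊕b10⊕b11⊕b14⊕b15⊕b18⊕b19⊕b22⊕b23⊕b26⊕b27⊕b30⊕b31 = 1⊕0⊕0⊕0⊕1⊕1⊕1⊕0⊕0⊕0⊕0⊕1⊕0⊕1⊕1⊕0 = 1
s4: b4⊕b5⊕b6⊕b7⊕b12⊕b13⊕b14⊕b15⊕b20⊕b21⊕b22⊕b23⊕b28⊕b29⊕b30⊕b31 = 0⊕0⊕0⊕0⊕1⊕1⊕1⊕0⊕0⊕0⊕0⊕1⊕1⊕1⊕1⊕0 = 1
s8: b8⊕b9⊕b10⊕b11⊕b12⊕b13⊕b14⊕b15⊕b24⊕b25⊕b26⊕b27⊕b28⊕b29⊕b30⊕b31 = 1⊕0⊕1⊕1⊕1⊕1⊕1⊕0⊕1⊕0⊕0⊕1⊕1⊕1⊕1⊕0 = 1
s16: b16⊕b17⊕b18⊕b19⊕b20⊕b21⊕b22⊕b23⊕b24⊕b25⊕b26⊕b27⊕b28⊕b29⊕b30⊕b31 = 0⊕1⊕0⊕0⊕0⊕0⊕0⊕1⊕1⊕0⊕0⊕1⊕1⊕1⊕1⊕0 = 1
Syndrome (s16...s1) = 11111 → position 31.

31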